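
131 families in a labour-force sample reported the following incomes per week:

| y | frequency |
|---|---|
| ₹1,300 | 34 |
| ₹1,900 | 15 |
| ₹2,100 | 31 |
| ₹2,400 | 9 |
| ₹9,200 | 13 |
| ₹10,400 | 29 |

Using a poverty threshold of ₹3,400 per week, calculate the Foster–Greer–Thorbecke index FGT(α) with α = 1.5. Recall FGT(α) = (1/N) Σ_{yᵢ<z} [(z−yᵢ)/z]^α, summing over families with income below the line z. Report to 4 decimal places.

Below the line: 34×₹1,300, 15×₹1,900, 31×₹2,100, 9×₹2,400 (q = 89 of N = 131).
Gap ratios (z−y)/z: (3400−1300)/3400 = 0.6176 (×34); (3400−1900)/3400 = 0.4412 (×15); (3400−2100)/3400 = 0.3824 (×31); (3400−2400)/3400 = 0.2941 (×9).
Raised to α = 1.5: 0.48541 (×34); 0.29303 (×15); 0.23643 (×31); 0.15951 (×9).
Sum = 29.664324; FGT(1.5) = 29.664324 / 131 = 0.2264.

0.2264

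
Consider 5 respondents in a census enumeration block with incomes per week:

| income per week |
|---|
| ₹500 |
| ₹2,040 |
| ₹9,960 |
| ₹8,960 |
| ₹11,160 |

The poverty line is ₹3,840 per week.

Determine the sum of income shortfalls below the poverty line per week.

Below z: ₹500, ₹2,040 (q = 2 of N = 5).
Individual gaps: 3840−500 = 3340; 3840−2040 = 1800.
Aggregate gap = ₹5,140.

₹5,140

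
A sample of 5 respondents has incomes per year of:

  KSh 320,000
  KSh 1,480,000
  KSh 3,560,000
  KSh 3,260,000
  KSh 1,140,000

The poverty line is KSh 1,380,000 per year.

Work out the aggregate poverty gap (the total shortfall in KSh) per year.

KSh 1,300,000

Poor units: KSh 320,000, KSh 1,140,000 (q = 2 of N = 5).
Individual gaps: 1380000−320000 = 1060000; 1380000−1140000 = 240000.
Aggregate gap = KSh 1,300,000.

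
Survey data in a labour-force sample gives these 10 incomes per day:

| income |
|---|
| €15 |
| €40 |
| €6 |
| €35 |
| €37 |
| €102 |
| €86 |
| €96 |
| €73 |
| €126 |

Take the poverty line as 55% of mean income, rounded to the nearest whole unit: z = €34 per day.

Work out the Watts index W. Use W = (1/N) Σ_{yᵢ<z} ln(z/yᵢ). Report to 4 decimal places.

Below z: €6, €15 (q = 2 of N = 10).
Log shortfalls: ln(34/6) = 1.7346; ln(34/15) = 0.8183.
W = 2.552911 / 10 = 0.2553.

0.2553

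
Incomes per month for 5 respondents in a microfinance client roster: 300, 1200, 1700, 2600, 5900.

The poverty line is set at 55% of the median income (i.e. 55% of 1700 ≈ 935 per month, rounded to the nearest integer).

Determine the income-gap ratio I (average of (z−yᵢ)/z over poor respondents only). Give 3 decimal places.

Below the line: 300 (q = 1 of N = 5).
Shortfall ratios (z−y)/z: 0.6791; sum = 0.679144.
The income-gap ratio divides by q (the poor only): 0.679144 / 1 = 0.679.

0.679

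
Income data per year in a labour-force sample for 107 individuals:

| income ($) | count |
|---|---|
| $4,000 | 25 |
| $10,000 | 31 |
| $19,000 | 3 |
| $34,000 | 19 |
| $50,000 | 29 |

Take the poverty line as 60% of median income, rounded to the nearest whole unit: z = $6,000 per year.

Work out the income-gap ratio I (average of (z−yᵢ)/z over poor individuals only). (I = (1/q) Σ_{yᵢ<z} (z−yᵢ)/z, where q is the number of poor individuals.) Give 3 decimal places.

Poor units: 25×$4,000 (q = 25 of N = 107).
Relative gaps: 0.3333 (×25); sum = 8.333333.
The income-gap ratio divides by q (the poor only): 8.333333 / 25 = 0.333.

0.333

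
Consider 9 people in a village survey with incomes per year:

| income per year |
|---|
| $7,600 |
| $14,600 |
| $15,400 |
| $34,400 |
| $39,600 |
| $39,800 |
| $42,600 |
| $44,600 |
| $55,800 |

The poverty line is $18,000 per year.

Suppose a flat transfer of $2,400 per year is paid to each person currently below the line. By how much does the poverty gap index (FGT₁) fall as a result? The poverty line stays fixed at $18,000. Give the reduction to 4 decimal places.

Before: below the line — $7,600, $14,600, $15,400; poverty gap index (FGT₁) = 0.101235.
After the $2,400 transfer: below the line — $10,000, $17,000, $17,800; poverty gap index (FGT₁) = 0.056790.
Reduction = 0.101235 − 0.056790 = 0.0444.

0.0444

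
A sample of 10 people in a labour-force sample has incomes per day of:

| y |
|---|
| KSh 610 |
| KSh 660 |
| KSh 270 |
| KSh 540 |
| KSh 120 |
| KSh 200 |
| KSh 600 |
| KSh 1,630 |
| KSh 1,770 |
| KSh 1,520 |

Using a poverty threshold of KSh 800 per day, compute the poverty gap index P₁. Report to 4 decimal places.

Incomes under z: KSh 120, KSh 200, KSh 270, KSh 540, KSh 600, KSh 610, KSh 660 (q = 7 of N = 10).
Relative gaps: (800−120)/800 = 0.8500; (800−200)/800 = 0.7500; (800−270)/800 = 0.6625; (800−540)/800 = 0.3250; (800−600)/800 = 0.2500; (800−610)/800 = 0.2375; (800−660)/800 = 0.1750.
Sum of shortfalls = 3.250000; P₁ averages over all N: 3.250000 / 10 = 0.3250.

0.3250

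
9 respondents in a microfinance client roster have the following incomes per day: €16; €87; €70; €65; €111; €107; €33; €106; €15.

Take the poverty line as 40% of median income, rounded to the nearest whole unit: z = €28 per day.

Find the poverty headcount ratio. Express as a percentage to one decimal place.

22.2%

2 of the 9 respondents have income below €28.
H = 2/9 = 22.2%.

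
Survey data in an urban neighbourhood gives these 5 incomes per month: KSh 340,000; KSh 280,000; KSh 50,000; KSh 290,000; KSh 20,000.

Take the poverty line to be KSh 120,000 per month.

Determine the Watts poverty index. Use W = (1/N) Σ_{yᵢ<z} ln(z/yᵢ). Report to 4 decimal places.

0.5334

Below the line: KSh 20,000, KSh 50,000 (q = 2 of N = 5).
ln(z/y) terms: ln(120000/20000) = 1.7918; ln(120000/50000) = 0.8755.
W = 2.667228 / 5 = 0.5334.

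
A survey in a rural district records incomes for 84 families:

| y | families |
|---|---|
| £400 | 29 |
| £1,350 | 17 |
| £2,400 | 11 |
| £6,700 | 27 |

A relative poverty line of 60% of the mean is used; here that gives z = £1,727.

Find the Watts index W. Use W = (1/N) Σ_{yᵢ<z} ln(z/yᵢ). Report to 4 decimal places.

0.5548

Below the line: 29×£400, 17×£1,350 (q = 46 of N = 84).
Log shortfalls: ln(1727/400) = 1.4627 (×29); ln(1727/1350) = 0.2463 (×17).
W = 46.604400 / 84 = 0.5548.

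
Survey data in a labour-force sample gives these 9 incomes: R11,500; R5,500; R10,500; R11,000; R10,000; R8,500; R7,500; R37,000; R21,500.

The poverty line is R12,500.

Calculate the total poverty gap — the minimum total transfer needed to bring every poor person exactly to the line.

Below z: R5,500, R7,500, R8,500, R10,000, R10,500, R11,000, R11,500 (q = 7 of N = 9).
Individual gaps: 12500−5500 = 7000; 12500−7500 = 5000; 12500−8500 = 4000; 12500−10000 = 2500; 12500−10500 = 2000; 12500−11000 = 1500; 12500−11500 = 1000.
Aggregate gap = R23,000.

R23,000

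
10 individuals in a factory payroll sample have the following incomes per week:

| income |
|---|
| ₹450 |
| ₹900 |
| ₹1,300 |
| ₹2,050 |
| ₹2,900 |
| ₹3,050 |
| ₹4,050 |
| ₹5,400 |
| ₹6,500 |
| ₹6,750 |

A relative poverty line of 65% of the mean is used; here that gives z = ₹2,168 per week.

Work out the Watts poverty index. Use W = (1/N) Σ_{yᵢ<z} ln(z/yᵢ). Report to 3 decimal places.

0.302

Below z: ₹450, ₹900, ₹1,300, ₹2,050 (q = 4 of N = 10).
Log gaps: ln(2168/450) = 1.5723; ln(2168/900) = 0.8792; ln(2168/1300) = 0.5114; ln(2168/2050) = 0.0560.
W = 3.018884 / 10 = 0.302.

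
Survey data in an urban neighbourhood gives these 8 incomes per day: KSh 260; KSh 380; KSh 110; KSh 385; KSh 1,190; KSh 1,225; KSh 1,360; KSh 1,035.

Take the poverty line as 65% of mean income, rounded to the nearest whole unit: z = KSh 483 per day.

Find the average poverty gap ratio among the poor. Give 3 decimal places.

0.413

Incomes under z: KSh 110, KSh 260, KSh 380, KSh 385 (q = 4 of N = 8).
Relative gaps: 0.7723, 0.4617, 0.2133, 0.2029; sum = 1.650104.
The income-gap ratio divides by q (the poor only): 1.650104 / 4 = 0.413.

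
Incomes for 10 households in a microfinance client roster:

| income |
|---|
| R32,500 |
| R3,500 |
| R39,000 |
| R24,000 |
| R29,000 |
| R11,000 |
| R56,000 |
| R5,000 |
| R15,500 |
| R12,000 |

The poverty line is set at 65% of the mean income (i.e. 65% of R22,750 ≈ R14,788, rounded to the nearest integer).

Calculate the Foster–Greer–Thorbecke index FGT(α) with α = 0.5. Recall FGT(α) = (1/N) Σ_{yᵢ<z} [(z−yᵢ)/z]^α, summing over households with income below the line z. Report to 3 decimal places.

0.263

Poor units: R3,500, R5,000, R11,000, R12,000 (q = 4 of N = 10).
Relative gaps: (14788−3500)/14788 = 0.7633; (14788−5000)/14788 = 0.6619; (14788−11000)/14788 = 0.2562; (14788−12000)/14788 = 0.1885.
Raised to α = 0.5: 0.87368; 0.81357; 0.50612; 0.43420.
Sum = 2.627566; FGT(0.5) = 2.627566 / 10 = 0.263.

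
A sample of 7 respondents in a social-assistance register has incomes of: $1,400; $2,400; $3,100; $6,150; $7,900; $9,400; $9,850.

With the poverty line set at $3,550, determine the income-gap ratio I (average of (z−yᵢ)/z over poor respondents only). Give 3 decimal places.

0.352

Below z: $1,400, $2,400, $3,100 (q = 3 of N = 7).
Shortfall ratios (z−y)/z: 0.6056, 0.3239, 0.1268; sum = 1.056338.
The income-gap ratio divides by q (the poor only): 1.056338 / 3 = 0.352.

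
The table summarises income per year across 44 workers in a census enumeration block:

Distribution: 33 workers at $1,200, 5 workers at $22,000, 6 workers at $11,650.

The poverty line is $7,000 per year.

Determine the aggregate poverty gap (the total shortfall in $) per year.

$191,400

Poor units: 33×$1,200 (q = 33 of N = 44).
Individual gaps: 33×(7000−1200) = 191400.
Aggregate gap = $191,400.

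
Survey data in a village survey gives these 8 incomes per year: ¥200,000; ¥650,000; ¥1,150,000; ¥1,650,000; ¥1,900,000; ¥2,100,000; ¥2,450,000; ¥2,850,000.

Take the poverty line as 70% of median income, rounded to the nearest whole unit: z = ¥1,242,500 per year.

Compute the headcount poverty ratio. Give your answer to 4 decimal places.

3 of the 8 families have income below ¥1,242,500.
H = 3/8 = 0.3750.

0.3750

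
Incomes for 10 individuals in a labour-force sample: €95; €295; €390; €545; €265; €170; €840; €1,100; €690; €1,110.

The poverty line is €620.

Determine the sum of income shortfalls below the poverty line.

Incomes under z: €95, €170, €265, €295, €390, €545 (q = 6 of N = 10).
Individual gaps: 620−95 = 525; 620−170 = 450; 620−265 = 355; 620−295 = 325; 620−390 = 230; 620−545 = 75.
Aggregate gap = €1,960.

€1,960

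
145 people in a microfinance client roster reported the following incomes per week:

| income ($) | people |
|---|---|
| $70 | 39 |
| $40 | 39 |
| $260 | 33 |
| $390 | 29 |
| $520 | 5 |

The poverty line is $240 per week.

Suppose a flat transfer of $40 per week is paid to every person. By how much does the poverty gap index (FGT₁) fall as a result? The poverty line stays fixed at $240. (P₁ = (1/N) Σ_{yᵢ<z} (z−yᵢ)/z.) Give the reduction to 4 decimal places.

0.0897

Before: below the line — 39×$40, 39×$70; poverty gap index (FGT₁) = 0.414655.
After the $40 transfer: below the line — 39×$80, 39×$110; poverty gap index (FGT₁) = 0.325000.
Reduction = 0.414655 − 0.325000 = 0.0897.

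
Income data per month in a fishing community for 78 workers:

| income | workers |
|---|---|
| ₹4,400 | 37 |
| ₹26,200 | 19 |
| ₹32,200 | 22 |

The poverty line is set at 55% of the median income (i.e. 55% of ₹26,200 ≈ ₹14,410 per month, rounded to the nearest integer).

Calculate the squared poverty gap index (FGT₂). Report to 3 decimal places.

0.229

Below the line: 37×₹4,400 (q = 37 of N = 78).
Relative gaps: (14410−4400)/14410 = 0.6947 (×37).
Squared: 0.4825 (×37).
Sum = 17.854263; P₂ = 17.854263 / 78 = 0.229.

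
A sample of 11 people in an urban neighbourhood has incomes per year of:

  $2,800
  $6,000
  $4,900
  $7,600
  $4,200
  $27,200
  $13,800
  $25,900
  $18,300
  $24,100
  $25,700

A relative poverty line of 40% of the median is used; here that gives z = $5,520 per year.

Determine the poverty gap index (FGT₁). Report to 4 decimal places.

0.0767

Below the line: $2,800, $4,200, $4,900 (q = 3 of N = 11).
Relative gaps: (5520−2800)/5520 = 0.4928; (5520−4200)/5520 = 0.2391; (5520−4900)/5520 = 0.1123.
Σ = 0.844203. Dividing by the full population N = 11 gives P₁ = 0.0767.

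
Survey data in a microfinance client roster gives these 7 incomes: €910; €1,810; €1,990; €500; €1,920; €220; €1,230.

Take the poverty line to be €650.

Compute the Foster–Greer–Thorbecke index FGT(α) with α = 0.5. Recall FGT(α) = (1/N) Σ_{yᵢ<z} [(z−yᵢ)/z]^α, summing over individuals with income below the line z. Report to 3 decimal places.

0.185

Below the line: €220, €500 (q = 2 of N = 7).
Normalized shortfalls: (650−220)/650 = 0.6615; (650−500)/650 = 0.2308.
Raised to α = 0.5: 0.81335; 0.48038.
Sum = 1.293735; FGT(0.5) = 1.293735 / 7 = 0.185.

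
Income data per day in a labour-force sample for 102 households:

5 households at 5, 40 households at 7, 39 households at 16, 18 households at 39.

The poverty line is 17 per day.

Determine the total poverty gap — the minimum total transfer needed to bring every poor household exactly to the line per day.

499

Incomes under z: 5×5, 40×7, 39×16 (q = 84 of N = 102).
Individual gaps: 5×(17−5) = 60; 40×(17−7) = 400; 39×(17−16) = 39.
Aggregate gap = 499.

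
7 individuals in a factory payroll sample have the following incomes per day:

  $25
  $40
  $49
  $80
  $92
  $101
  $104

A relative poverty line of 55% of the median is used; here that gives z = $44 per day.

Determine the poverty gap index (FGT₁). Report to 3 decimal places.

Below the line: $25, $40 (q = 2 of N = 7).
Normalized shortfalls: (44−25)/44 = 0.4318; (44−40)/44 = 0.0909.
Σ = 0.522727. Dividing by the full population N = 7 gives P₁ = 0.075.

0.075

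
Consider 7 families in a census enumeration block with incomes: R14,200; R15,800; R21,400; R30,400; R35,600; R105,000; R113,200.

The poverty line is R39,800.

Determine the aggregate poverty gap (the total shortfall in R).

Poor units: R14,200, R15,800, R21,400, R30,400, R35,600 (q = 5 of N = 7).
Individual gaps: 39800−14200 = 25600; 39800−15800 = 24000; 39800−21400 = 18400; 39800−30400 = 9400; 39800−35600 = 4200.
Aggregate gap = R81,600.

R81,600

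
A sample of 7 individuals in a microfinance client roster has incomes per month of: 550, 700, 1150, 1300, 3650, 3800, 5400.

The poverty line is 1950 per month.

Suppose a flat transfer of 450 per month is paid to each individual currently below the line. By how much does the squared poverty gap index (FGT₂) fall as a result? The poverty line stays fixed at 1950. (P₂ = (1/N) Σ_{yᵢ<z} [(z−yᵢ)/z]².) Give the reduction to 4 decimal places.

0.1082

Before: below the line — 550, 700, 1150, 1300; squared poverty gap index (FGT₂) = 0.172255.
After the 450 transfer: below the line — 1000, 1150, 1600, 1750; squared poverty gap index (FGT₂) = 0.064056.
Reduction = 0.172255 − 0.064056 = 0.1082.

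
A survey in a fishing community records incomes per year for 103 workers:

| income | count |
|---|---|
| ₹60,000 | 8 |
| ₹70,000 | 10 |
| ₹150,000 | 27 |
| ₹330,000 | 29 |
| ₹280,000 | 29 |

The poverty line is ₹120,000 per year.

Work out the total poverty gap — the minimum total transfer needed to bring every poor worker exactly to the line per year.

Below the line: 8×₹60,000, 10×₹70,000 (q = 18 of N = 103).
Individual gaps: 8×(120000−60000) = 480000; 10×(120000−70000) = 500000.
Aggregate gap = ₹980,000.

₹980,000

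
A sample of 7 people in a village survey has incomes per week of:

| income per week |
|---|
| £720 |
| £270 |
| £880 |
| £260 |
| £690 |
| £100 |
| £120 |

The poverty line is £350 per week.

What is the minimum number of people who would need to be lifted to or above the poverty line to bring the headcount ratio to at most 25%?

Currently q = 4 of N = 7 are below the line (H = 0.571).
A headcount ratio of at most 25% allows at most ⌊0.25 × 7⌋ = 1 poor people.
So at least 4 − 1 = 3 must be lifted.

3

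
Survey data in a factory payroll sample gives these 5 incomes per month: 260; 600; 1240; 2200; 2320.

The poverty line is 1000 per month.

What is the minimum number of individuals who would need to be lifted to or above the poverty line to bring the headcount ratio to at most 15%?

Currently q = 2 of N = 5 are below the line (H = 0.400).
A headcount ratio of at most 15% allows at most ⌊0.15 × 5⌋ = 0 poor individuals.
So at least 2 − 0 = 2 must be lifted.

2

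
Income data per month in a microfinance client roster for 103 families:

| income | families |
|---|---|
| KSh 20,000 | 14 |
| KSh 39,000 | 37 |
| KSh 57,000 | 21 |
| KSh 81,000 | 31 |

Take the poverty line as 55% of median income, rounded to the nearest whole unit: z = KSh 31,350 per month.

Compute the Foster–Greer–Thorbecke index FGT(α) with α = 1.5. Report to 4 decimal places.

Below the line: 14×KSh 20,000 (q = 14 of N = 103).
Relative gaps: (31350−20000)/31350 = 0.3620 (×14).
Raised to α = 1.5: 0.21784 (×14).
Sum = 3.049759; FGT(1.5) = 3.049759 / 103 = 0.0296.

0.0296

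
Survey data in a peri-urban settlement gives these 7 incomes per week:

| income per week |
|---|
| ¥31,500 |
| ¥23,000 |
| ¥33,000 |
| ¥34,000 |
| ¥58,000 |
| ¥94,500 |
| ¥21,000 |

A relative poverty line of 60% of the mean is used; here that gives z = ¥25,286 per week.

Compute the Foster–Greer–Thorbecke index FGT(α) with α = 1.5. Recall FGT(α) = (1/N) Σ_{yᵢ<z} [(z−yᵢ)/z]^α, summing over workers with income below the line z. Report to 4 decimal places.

Below the line: ¥21,000, ¥23,000 (q = 2 of N = 7).
Shortfall ratios: (25286−21000)/25286 = 0.1695; (25286−23000)/25286 = 0.0904.
Raised to α = 1.5: 0.06978; 0.02718.
Sum = 0.096967; FGT(1.5) = 0.096967 / 7 = 0.0139.

0.0139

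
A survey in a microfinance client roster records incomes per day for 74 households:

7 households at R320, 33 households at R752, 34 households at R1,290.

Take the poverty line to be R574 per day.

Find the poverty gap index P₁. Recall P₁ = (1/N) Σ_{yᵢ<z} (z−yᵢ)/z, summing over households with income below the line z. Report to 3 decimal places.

0.042

Incomes under z: 7×R320 (q = 7 of N = 74).
Normalized shortfalls: (574−320)/574 = 0.4425 (×7).
Sum of shortfalls = 3.097561; P₁ averages over all N: 3.097561 / 74 = 0.042.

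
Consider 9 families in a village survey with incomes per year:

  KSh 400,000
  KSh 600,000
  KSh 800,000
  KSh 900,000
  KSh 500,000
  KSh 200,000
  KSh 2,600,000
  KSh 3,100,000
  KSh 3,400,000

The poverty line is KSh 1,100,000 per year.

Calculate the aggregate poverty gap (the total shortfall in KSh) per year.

Below the line: KSh 200,000, KSh 400,000, KSh 500,000, KSh 600,000, KSh 800,000, KSh 900,000 (q = 6 of N = 9).
Individual gaps: 1100000−200000 = 900000; 1100000−400000 = 700000; 1100000−500000 = 600000; 1100000−600000 = 500000; 1100000−800000 = 300000; 1100000−900000 = 200000.
Aggregate gap = KSh 3,200,000.

KSh 3,200,000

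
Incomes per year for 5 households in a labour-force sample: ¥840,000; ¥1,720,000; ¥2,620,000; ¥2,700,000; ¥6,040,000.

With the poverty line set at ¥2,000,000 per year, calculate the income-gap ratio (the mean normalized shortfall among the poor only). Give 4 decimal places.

0.3600

Incomes under z: ¥840,000, ¥1,720,000 (q = 2 of N = 5).
Relative gaps: 0.5800, 0.1400; sum = 0.720000.
I averages over the q = 2 poor units only: 0.720000 / 2 = 0.3600.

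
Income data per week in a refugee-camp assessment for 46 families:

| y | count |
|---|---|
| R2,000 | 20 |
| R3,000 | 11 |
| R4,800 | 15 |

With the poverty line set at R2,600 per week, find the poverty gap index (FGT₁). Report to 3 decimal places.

Poor units: 20×R2,000 (q = 20 of N = 46).
Gap ratios (z−y)/z: (2600−2000)/2600 = 0.2308 (×20).
Sum of shortfalls = 4.615385; P₁ averages over all N: 4.615385 / 46 = 0.100.

0.100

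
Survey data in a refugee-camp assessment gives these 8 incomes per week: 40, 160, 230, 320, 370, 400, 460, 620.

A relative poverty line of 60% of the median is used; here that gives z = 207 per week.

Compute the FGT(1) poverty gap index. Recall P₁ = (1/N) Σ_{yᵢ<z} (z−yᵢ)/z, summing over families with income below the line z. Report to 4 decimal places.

0.1292

Below z: 40, 160 (q = 2 of N = 8).
Normalized shortfalls: (207−40)/207 = 0.8068; (207−160)/207 = 0.2271.
Sum of shortfalls = 1.033816; P₁ averages over all N: 1.033816 / 8 = 0.1292.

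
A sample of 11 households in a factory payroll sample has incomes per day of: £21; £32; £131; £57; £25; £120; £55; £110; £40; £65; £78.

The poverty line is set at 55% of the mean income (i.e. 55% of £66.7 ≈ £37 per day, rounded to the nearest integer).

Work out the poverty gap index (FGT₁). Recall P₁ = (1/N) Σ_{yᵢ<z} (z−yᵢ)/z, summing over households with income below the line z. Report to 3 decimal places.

0.081

Poor units: £21, £25, £32 (q = 3 of N = 11).
Relative gaps: (37−21)/37 = 0.4324; (37−25)/37 = 0.3243; (37−32)/37 = 0.1351.
Σ = 0.891892. Dividing by the full population N = 11 gives P₁ = 0.081.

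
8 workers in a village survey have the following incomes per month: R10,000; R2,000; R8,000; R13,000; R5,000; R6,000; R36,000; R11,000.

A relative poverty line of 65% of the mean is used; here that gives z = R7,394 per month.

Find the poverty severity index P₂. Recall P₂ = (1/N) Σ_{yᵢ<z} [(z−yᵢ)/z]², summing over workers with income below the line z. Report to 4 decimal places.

Below the line: R2,000, R5,000, R6,000 (q = 3 of N = 8).
Relative gaps: (7394−2000)/7394 = 0.7295; (7394−5000)/7394 = 0.3238; (7394−6000)/7394 = 0.1885.
Squared: 0.5322; 0.1048; 0.0355.
Sum = 0.672560; P₂ = 0.672560 / 8 = 0.0841.

0.0841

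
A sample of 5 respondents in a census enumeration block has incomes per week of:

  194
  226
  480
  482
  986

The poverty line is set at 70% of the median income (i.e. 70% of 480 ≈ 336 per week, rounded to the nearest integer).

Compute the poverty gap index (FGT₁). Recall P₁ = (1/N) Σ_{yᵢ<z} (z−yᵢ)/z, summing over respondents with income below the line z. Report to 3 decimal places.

Incomes under z: 194, 226 (q = 2 of N = 5).
Shortfall ratios: (336−194)/336 = 0.4226; (336−226)/336 = 0.3274.
Sum of shortfalls = 0.750000; P₁ averages over all N: 0.750000 / 5 = 0.150.

0.150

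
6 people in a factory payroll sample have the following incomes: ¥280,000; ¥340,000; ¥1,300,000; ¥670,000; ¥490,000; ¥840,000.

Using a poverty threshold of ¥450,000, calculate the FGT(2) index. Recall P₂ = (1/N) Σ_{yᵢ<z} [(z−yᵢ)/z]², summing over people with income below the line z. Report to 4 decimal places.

Below z: ¥280,000, ¥340,000 (q = 2 of N = 6).
Shortfall ratios: (450000−280000)/450000 = 0.3778; (450000−340000)/450000 = 0.2444.
Squared: 0.1427; 0.0598.
Sum = 0.202469; P₂ = 0.202469 / 6 = 0.0337.

0.0337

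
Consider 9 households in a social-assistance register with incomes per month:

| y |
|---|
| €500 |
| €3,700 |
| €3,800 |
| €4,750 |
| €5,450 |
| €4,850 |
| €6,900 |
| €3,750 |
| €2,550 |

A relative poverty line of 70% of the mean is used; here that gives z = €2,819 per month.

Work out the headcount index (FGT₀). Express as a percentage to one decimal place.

22.2%

2 of the 9 households have income below €2,819.
H = 2/9 = 22.2%.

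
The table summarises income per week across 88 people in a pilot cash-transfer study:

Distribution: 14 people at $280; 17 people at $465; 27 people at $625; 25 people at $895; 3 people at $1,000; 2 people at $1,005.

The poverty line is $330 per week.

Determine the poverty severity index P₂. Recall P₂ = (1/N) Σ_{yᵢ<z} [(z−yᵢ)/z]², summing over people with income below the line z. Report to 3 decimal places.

Below the line: 14×$280 (q = 14 of N = 88).
Relative gaps: (330−280)/330 = 0.1515 (×14).
Squared: 0.0230 (×14).
Sum = 0.321396; P₂ = 0.321396 / 88 = 0.004.

0.004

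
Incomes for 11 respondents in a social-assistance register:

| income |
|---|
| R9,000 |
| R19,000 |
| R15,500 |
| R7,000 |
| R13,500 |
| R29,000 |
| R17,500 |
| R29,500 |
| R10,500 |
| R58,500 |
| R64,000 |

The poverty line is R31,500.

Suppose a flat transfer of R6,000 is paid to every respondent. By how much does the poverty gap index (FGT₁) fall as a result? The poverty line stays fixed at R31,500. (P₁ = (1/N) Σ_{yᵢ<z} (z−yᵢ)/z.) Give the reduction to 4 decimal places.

0.1342

Before: below the line — R7,000, R9,000, R10,500, R13,500, R15,500, R17,500, R19,000, R29,000, R29,500; poverty gap index (FGT₁) = 0.383838.
After the R6,000 transfer: below the line — R13,000, R15,000, R16,500, R19,500, R21,500, R23,500, R25,000; poverty gap index (FGT₁) = 0.249639.
Reduction = 0.383838 − 0.249639 = 0.1342.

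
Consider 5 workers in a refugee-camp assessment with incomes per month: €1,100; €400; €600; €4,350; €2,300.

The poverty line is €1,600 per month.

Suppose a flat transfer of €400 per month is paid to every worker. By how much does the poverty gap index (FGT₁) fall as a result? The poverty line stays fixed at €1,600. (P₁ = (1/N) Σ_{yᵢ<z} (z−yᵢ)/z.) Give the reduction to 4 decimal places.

Before: below the line — €400, €600, €1,100; poverty gap index (FGT₁) = 0.337500.
After the €400 transfer: below the line — €800, €1,000, €1,500; poverty gap index (FGT₁) = 0.187500.
Reduction = 0.337500 − 0.187500 = 0.1500.

0.1500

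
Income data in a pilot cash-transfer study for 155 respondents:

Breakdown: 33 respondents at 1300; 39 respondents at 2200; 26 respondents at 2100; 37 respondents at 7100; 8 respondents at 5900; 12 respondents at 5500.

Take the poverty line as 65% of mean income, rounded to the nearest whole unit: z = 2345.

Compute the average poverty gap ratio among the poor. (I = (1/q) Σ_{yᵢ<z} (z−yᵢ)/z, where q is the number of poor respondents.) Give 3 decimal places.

Incomes under z: 33×1300, 26×2100, 39×2200 (q = 98 of N = 155).
Relative gaps: 0.4456 (×33), 0.1045 (×26), 0.0618 (×39); sum = 19.833689.
I averages over the q = 98 poor units only: 19.833689 / 98 = 0.202.

0.202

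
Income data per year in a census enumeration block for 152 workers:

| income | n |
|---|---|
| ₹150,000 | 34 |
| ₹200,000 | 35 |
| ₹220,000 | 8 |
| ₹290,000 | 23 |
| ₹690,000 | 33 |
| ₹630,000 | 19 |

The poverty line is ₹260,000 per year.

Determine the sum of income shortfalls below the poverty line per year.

Below the line: 34×₹150,000, 35×₹200,000, 8×₹220,000 (q = 77 of N = 152).
Individual gaps: 34×(260000−150000) = 3740000; 35×(260000−200000) = 2100000; 8×(260000−220000) = 320000.
Aggregate gap = ₹6,160,000.

₹6,160,000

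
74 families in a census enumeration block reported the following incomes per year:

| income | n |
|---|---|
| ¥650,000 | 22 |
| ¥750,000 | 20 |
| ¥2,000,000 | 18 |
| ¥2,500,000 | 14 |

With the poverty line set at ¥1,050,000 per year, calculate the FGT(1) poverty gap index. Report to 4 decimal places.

Below z: 22×¥650,000, 20×¥750,000 (q = 42 of N = 74).
Gap ratios (z−y)/z: (1050000−650000)/1050000 = 0.3810 (×22); (1050000−750000)/1050000 = 0.2857 (×20).
Σ = 14.095238. Dividing by the full population N = 74 gives P₁ = 0.1905.

0.1905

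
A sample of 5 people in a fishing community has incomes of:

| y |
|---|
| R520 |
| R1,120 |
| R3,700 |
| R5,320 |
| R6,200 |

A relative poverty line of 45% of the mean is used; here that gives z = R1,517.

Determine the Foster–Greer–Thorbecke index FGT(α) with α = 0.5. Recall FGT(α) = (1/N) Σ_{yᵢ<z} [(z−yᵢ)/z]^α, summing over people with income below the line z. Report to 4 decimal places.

Incomes under z: R520, R1,120 (q = 2 of N = 5).
Shortfall ratios: (1517−520)/1517 = 0.6572; (1517−1120)/1517 = 0.2617.
Raised to α = 0.5: 0.81069; 0.51157.
Sum = 1.322257; FGT(0.5) = 1.322257 / 5 = 0.2645.

0.2645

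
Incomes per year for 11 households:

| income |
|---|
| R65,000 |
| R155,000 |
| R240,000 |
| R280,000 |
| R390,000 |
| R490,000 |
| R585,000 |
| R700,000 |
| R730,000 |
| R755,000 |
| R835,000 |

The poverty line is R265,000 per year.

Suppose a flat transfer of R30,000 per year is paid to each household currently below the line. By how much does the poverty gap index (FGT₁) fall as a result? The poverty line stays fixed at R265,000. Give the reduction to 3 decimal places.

Before: below the line — R65,000, R155,000, R240,000; poverty gap index (FGT₁) = 0.11492.
After the R30,000 transfer: below the line — R95,000, R185,000; poverty gap index (FGT₁) = 0.08576.
Reduction = 0.11492 − 0.08576 = 0.029.

0.029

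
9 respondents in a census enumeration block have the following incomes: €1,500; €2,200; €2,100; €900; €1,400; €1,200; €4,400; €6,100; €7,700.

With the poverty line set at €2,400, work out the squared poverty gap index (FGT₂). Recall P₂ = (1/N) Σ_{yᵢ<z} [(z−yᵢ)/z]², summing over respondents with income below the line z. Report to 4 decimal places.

0.1086

Incomes under z: €900, €1,200, €1,400, €1,500, €2,100, €2,200 (q = 6 of N = 9).
Gap ratios (z−y)/z: (2400−900)/2400 = 0.6250; (2400−1200)/2400 = 0.5000; (2400−1400)/2400 = 0.4167; (2400−1500)/2400 = 0.3750; (2400−2100)/2400 = 0.1250; (2400−2200)/2400 = 0.0833.
Squared: 0.3906; 0.2500; 0.1736; 0.1406; 0.0156; 0.0069.
Sum = 0.977431; P₂ = 0.977431 / 9 = 0.1086.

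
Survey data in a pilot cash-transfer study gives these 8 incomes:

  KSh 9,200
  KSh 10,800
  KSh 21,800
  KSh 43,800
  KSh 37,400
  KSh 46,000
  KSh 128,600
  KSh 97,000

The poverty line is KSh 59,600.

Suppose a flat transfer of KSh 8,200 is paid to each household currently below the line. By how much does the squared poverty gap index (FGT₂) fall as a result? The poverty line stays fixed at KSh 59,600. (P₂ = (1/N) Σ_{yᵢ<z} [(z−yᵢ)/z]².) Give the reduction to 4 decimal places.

0.0946

Before: below the line — KSh 9,200, KSh 10,800, KSh 21,800, KSh 37,400, KSh 43,800, KSh 46,000; squared poverty gap index (FGT₂) = 0.256108.
After the KSh 8,200 transfer: below the line — KSh 17,400, KSh 19,000, KSh 30,000, KSh 45,600, KSh 52,000, KSh 54,200; squared poverty gap index (FGT₂) = 0.161461.
Reduction = 0.256108 − 0.161461 = 0.0946.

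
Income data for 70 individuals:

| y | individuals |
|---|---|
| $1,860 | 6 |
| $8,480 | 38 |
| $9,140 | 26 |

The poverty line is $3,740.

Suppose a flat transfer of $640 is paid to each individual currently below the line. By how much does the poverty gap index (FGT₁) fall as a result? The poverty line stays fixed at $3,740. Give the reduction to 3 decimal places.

0.015

Before: below the line — 6×$1,860; poverty gap index (FGT₁) = 0.04309.
After the $640 transfer: below the line — 6×$2,500; poverty gap index (FGT₁) = 0.02842.
Reduction = 0.04309 − 0.02842 = 0.015.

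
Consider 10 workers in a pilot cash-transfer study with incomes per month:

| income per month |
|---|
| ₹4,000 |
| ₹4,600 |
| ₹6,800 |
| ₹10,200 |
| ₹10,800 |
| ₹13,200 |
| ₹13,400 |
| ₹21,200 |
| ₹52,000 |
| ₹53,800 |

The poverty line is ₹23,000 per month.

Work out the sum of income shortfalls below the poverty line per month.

₹99,800

Incomes under z: ₹4,000, ₹4,600, ₹6,800, ₹10,200, ₹10,800, ₹13,200, ₹13,400, ₹21,200 (q = 8 of N = 10).
Individual gaps: 23000−4000 = 19000; 23000−4600 = 18400; 23000−6800 = 16200; 23000−10200 = 12800; 23000−10800 = 12200; 23000−13200 = 9800; 23000−13400 = 9600; 23000−21200 = 1800.
Aggregate gap = ₹99,800.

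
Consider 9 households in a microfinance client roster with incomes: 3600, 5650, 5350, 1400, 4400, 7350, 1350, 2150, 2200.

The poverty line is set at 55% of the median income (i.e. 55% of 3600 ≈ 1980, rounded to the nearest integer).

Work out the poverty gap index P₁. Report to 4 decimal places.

Poor units: 1350, 1400 (q = 2 of N = 9).
Normalized shortfalls: (1980−1350)/1980 = 0.3182; (1980−1400)/1980 = 0.2929.
Sum of shortfalls = 0.611111; P₁ averages over all N: 0.611111 / 9 = 0.0679.

0.0679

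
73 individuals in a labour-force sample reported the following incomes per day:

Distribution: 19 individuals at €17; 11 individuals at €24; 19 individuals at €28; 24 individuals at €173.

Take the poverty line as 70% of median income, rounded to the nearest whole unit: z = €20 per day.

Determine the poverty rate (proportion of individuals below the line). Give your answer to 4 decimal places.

19 of the 73 individuals have income below €20.
H = 19/73 = 0.2603.

0.2603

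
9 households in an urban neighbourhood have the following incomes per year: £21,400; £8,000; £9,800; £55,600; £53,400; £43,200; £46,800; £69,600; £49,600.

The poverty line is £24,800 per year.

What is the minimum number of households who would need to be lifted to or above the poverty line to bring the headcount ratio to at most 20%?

3 of the 9 households are poor, so H = 3/9 = 0.333.
A headcount ratio of at most 20% allows at most ⌊0.20 × 9⌋ = 1 poor households.
So at least 3 − 1 = 2 must be lifted.

2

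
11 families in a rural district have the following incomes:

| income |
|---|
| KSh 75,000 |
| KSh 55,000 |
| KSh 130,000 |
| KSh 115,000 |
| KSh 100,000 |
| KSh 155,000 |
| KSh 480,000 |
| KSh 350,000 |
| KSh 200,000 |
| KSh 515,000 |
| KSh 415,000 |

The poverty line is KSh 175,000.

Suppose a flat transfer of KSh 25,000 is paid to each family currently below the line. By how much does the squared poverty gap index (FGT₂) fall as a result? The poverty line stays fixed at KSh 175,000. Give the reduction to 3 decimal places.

0.051

Before: below the line — KSh 55,000, KSh 75,000, KSh 100,000, KSh 115,000, KSh 130,000, KSh 155,000; squared poverty gap index (FGT₂) = 0.10701.
After the KSh 25,000 transfer: below the line — KSh 80,000, KSh 100,000, KSh 125,000, KSh 140,000, KSh 155,000; squared poverty gap index (FGT₂) = 0.05573.
Reduction = 0.10701 − 0.05573 = 0.051.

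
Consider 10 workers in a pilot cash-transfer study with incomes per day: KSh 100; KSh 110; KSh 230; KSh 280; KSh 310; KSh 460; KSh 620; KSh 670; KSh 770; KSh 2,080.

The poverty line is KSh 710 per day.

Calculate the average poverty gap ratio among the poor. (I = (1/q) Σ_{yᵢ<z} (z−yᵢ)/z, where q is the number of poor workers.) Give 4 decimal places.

Poor units: KSh 100, KSh 110, KSh 230, KSh 280, KSh 310, KSh 460, KSh 620, KSh 670 (q = 8 of N = 10).
Relative gaps: 0.8592, 0.8451, 0.6761, 0.6056, 0.5634, 0.3521, 0.1268, 0.0563; sum = 4.084507.
The income-gap ratio divides by q (the poor only): 4.084507 / 8 = 0.5106.

0.5106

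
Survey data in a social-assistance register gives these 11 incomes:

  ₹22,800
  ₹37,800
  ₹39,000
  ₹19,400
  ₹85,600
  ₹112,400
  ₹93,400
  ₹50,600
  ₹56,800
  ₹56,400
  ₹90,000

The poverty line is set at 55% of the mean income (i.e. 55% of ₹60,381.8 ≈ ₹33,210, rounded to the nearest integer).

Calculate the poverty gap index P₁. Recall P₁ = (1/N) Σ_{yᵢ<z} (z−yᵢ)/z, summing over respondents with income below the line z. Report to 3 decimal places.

Poor units: ₹19,400, ₹22,800 (q = 2 of N = 11).
Gap ratios (z−y)/z: (33210−19400)/33210 = 0.4158; (33210−22800)/33210 = 0.3135.
Σ = 0.729298. Dividing by the full population N = 11 gives P₁ = 0.066.

0.066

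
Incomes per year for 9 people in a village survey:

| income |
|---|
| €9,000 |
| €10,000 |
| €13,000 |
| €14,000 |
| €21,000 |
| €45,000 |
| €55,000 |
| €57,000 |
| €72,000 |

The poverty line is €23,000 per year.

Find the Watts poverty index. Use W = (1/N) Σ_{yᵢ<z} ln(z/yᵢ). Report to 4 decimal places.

0.3255

Below the line: €9,000, €10,000, €13,000, €14,000, €21,000 (q = 5 of N = 9).
Log gaps: ln(23000/9000) = 0.9383; ln(23000/10000) = 0.8329; ln(23000/13000) = 0.5705; ln(23000/14000) = 0.4964; ln(23000/21000) = 0.0910.
W = 2.929132 / 9 = 0.3255.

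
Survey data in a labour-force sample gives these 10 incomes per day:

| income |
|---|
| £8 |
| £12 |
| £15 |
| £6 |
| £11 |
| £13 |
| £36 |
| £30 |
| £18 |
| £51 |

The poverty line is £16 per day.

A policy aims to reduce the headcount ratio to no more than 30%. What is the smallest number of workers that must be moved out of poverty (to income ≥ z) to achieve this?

6 of the 10 workers are poor, so H = 6/10 = 0.600.
A headcount ratio of at most 30% allows at most ⌊0.30 × 10⌋ = 3 poor workers.
So at least 6 − 3 = 3 must be lifted.

3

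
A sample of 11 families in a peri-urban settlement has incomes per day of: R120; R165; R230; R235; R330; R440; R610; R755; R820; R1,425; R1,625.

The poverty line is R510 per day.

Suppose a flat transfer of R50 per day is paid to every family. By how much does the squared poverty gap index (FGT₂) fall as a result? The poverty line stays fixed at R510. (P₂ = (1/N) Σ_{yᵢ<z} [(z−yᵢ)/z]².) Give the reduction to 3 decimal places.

Before: below the line — R120, R165, R230, R235, R330, R440; squared poverty gap index (FGT₂) = 0.16163.
After the R50 transfer: below the line — R170, R215, R280, R285, R380, R490; squared poverty gap index (FGT₂) = 0.11305.
Reduction = 0.16163 − 0.11305 = 0.049.

0.049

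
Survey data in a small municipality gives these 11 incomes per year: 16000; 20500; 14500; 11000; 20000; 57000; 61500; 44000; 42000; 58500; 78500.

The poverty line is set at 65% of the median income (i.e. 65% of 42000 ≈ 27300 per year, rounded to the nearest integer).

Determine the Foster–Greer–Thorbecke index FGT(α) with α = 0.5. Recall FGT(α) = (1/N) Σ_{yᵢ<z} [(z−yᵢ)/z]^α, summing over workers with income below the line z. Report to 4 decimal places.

Below the line: 11000, 14500, 16000, 20000, 20500 (q = 5 of N = 11).
Gap ratios (z−y)/z: (27300−11000)/27300 = 0.5971; (27300−14500)/27300 = 0.4689; (27300−16000)/27300 = 0.4139; (27300−20000)/27300 = 0.2674; (27300−20500)/27300 = 0.2491.
Raised to α = 0.5: 0.77270; 0.68474; 0.64337; 0.51711; 0.49908.
Sum = 3.116995; FGT(0.5) = 3.116995 / 11 = 0.2834.

0.2834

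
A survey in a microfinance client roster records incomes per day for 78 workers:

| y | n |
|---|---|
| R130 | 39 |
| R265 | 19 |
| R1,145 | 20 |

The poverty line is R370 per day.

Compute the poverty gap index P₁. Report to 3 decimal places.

Below z: 39×R130, 19×R265 (q = 58 of N = 78).
Normalized shortfalls: (370−130)/370 = 0.6486 (×39); (370−265)/370 = 0.2838 (×19).
Σ = 30.689189. Dividing by the full population N = 78 gives P₁ = 0.393.

0.393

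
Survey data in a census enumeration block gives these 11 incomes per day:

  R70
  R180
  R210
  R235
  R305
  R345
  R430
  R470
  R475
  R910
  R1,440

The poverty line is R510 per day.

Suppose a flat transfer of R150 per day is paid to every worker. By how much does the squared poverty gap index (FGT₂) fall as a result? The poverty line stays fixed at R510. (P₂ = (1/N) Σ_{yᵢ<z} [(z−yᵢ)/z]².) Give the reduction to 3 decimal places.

Before: below the line — R70, R180, R210, R235, R305, R345, R430, R470, R475; squared poverty gap index (FGT₂) = 0.19105.
After the R150 transfer: below the line — R220, R330, R360, R385, R455, R495; squared poverty gap index (FGT₂) = 0.05518.
Reduction = 0.19105 − 0.05518 = 0.136.

0.136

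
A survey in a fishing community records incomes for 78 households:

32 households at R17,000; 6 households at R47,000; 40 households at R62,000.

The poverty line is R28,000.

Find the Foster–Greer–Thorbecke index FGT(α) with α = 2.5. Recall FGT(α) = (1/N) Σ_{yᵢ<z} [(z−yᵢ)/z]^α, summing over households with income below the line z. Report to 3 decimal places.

Below z: 32×R17,000 (q = 32 of N = 78).
Gap ratios (z−y)/z: (28000−17000)/28000 = 0.3929 (×32).
Raised to α = 2.5: 0.09674 (×32).
Sum = 3.095541; FGT(2.5) = 3.095541 / 78 = 0.040.

0.040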